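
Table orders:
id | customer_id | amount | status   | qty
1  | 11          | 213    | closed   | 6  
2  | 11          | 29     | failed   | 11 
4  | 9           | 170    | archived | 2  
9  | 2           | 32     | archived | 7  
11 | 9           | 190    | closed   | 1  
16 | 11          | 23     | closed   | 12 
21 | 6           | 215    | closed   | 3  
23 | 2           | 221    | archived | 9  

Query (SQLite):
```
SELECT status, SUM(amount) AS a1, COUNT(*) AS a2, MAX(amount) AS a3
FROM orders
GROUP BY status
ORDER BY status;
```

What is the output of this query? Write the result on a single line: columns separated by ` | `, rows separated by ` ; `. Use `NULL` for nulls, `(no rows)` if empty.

archived | 423 | 3 | 221 ; closed | 641 | 4 | 215 ; failed | 29 | 1 | 29

Group orders by status.
Per group compute: SUM(amount), COUNT(*), MAX(amount).
  archived: ids {4, 9, 23} → SUM(amount)=423, COUNT(*)=3, MAX(amount)=221
  closed: ids {1, 11, 16, 21} → SUM(amount)=641, COUNT(*)=4, MAX(amount)=215
  failed: ids {2} → SUM(amount)=29, COUNT(*)=1, MAX(amount)=29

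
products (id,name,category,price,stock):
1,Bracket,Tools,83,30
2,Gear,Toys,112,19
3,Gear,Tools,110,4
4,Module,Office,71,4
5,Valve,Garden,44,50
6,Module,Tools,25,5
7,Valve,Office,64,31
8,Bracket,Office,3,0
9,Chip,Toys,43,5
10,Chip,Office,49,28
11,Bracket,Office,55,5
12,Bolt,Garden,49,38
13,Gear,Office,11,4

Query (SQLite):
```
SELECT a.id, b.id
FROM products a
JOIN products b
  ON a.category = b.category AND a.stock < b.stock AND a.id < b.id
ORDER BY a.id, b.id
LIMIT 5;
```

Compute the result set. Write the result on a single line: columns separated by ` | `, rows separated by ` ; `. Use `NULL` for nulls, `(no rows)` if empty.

3 | 6 ; 4 | 7 ; 4 | 10 ; 4 | 11 ; 8 | 10

Pairs (a,b) with same category, a.stock < b.stock, a.id < b.id.
category groups: Garden:{5,12} Office:{4,7,8,10,11,13} Tools:{1,3,6} Toys:{2,9}
Ordered by (a.id, b.id); first 5.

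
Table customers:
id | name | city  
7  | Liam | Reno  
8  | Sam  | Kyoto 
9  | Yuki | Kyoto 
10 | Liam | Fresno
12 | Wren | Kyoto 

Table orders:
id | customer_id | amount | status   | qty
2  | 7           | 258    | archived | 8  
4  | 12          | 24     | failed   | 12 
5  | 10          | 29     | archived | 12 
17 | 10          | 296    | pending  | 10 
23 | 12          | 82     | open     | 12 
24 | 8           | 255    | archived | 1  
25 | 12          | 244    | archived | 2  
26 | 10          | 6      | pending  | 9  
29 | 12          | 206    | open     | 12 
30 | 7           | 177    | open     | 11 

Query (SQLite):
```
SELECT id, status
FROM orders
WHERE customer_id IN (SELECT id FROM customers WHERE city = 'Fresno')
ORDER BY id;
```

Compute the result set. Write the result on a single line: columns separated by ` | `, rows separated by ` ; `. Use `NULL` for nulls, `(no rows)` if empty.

Inner query: customers.id where city = 'Fresno'.
Outer: keep orders rows whose customer_id is in that set.
Inner query → {10}

5 | archived ; 17 | pending ; 26 | pending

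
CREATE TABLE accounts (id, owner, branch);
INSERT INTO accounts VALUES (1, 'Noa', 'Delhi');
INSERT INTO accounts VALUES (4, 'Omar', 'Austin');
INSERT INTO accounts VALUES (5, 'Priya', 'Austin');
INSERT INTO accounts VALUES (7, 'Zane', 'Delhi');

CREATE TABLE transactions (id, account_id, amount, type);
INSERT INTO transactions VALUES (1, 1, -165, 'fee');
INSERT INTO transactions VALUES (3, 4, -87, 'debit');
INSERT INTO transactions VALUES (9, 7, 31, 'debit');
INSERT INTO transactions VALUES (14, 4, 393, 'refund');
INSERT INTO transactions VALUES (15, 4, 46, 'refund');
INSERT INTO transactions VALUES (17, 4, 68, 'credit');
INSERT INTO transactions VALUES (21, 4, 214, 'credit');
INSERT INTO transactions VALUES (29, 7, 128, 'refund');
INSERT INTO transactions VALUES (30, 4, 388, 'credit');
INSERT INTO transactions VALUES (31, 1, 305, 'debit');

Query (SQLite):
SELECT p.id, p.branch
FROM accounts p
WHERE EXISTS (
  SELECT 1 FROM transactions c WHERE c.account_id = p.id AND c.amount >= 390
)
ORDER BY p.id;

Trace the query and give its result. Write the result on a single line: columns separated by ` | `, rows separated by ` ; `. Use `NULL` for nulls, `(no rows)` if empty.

4 | Austin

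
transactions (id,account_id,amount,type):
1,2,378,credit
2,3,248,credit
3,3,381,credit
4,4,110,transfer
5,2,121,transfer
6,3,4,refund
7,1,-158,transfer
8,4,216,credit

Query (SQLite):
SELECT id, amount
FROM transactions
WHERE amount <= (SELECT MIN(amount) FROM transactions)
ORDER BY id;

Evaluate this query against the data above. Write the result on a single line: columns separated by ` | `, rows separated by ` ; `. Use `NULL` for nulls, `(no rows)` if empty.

Scalar subquery: MIN(amount) over all transactions rows = -158.
Keep rows where amount <= that value.

7 | -158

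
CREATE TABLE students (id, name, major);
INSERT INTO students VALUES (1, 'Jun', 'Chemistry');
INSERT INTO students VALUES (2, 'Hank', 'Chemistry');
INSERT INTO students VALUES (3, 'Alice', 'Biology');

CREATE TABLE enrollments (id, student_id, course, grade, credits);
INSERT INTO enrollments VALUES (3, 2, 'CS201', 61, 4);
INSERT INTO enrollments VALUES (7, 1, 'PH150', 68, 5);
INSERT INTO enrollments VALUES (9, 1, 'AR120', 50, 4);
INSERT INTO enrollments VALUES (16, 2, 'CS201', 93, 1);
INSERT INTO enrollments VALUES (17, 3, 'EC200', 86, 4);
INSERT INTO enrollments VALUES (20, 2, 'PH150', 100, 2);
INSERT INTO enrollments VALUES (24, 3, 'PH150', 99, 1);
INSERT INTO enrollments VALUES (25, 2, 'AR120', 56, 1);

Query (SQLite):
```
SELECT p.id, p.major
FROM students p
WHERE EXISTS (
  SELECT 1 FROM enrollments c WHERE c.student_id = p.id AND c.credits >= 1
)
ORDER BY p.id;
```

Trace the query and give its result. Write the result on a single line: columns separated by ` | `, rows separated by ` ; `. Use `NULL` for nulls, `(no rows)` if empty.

1 | Chemistry ; 2 | Chemistry ; 3 | Biology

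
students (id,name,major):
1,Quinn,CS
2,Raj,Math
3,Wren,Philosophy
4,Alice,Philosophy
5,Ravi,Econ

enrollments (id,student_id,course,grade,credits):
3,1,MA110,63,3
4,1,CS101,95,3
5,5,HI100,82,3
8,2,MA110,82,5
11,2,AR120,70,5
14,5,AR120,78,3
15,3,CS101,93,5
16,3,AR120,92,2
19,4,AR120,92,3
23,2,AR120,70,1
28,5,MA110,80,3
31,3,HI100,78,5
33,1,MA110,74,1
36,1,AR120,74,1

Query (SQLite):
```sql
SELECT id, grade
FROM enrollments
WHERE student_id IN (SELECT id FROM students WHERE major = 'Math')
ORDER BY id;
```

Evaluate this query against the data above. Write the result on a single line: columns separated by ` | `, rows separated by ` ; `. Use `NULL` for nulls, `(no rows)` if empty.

Inner query: students.id where major = 'Math'.
Outer: keep enrollments rows whose student_id is in that set.
Inner query → {2}

8 | 82 ; 11 | 70 ; 23 | 70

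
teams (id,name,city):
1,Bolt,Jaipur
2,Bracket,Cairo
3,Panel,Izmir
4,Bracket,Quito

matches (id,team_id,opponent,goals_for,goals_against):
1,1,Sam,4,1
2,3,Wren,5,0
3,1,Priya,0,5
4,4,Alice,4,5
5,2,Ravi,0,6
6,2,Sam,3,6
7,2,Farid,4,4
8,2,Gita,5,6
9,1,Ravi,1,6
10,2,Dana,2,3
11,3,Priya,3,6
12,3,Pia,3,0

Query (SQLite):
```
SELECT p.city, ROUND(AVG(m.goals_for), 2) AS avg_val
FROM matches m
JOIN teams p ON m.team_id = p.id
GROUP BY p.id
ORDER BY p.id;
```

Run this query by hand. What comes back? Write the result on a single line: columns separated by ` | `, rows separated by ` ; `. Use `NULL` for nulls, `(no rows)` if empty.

Jaipur | 1.67 ; Cairo | 2.8 ; Izmir | 3.67 ; Quito | 4

Join each matches row to its teams via team_id.
Group joined rows by teams.id; compute ROUND(AVG(m.goals_for), 2) per group.
  1: ids {1, 3, 9} → ROUND(AVG(m.goals_for), 2)=1.67
  2: ids {5, 6, 7, 8, 10} → ROUND(AVG(m.goals_for), 2)=2.8
  3: ids {2, 11, 12} → ROUND(AVG(m.goals_for), 2)=3.67
  4: ids {4} → ROUND(AVG(m.goals_for), 2)=4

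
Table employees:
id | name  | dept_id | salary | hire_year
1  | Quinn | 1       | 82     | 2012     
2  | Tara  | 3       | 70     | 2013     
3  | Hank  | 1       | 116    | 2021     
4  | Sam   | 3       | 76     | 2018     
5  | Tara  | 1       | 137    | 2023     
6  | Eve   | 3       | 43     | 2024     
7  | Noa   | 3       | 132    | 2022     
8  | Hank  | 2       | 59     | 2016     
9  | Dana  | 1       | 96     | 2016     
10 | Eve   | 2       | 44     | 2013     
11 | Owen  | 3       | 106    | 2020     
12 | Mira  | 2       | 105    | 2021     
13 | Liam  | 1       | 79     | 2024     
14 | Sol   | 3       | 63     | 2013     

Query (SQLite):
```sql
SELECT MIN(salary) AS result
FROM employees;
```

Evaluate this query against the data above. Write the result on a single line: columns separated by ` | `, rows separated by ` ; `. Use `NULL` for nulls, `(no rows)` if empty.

All salary values: [82, 70, 116, 76, 137, 43, 132, 59, 96, 44, 106, 105, 79, 63].
MIN of non-NULL values = 43.

43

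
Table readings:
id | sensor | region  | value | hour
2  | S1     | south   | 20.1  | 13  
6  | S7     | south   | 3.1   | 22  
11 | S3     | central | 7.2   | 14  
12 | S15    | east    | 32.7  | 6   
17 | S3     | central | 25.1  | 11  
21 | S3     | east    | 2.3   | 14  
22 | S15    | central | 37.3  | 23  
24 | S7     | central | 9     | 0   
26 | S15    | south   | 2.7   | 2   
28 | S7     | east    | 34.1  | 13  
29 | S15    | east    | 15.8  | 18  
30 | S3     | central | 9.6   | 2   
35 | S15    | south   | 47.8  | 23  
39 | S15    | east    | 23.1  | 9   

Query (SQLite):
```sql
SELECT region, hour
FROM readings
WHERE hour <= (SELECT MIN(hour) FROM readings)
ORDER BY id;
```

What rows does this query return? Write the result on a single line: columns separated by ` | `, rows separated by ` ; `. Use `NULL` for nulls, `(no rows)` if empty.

Scalar subquery: MIN(hour) over all readings rows = 0.
Keep rows where hour <= that value.

central | 0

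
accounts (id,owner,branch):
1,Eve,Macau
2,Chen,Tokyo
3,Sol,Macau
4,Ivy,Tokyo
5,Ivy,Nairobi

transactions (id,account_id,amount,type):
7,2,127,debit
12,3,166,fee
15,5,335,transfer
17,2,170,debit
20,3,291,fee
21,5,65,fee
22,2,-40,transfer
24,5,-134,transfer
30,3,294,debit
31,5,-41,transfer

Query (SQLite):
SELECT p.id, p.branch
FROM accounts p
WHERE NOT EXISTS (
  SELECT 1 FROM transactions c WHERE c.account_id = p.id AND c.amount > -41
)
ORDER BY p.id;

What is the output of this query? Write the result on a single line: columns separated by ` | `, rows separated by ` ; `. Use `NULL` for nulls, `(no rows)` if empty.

1 | Macau ; 4 | Tokyo

For each accounts row, check whether any transactions with matching account_id has amount > -41.
Keep rows where that is false.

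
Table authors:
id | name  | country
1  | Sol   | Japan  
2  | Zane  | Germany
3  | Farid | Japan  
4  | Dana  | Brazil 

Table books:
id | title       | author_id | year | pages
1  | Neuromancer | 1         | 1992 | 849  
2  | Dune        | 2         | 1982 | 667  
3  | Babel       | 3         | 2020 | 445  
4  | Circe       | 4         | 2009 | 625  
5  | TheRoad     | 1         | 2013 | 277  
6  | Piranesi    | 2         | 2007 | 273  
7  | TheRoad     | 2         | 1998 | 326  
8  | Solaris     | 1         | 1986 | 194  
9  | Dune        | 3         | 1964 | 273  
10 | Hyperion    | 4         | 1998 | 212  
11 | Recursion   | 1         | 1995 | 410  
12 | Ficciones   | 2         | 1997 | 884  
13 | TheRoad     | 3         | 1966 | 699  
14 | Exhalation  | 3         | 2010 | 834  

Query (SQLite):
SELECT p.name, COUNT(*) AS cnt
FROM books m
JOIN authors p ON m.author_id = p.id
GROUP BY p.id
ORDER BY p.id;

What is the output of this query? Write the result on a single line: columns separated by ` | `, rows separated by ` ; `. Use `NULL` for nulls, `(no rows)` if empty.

Sol | 4 ; Zane | 4 ; Farid | 4 ; Dana | 2

Join each books row to its authors via author_id.
Group joined rows by authors.id; compute COUNT(*) per group.
  1: ids {1, 5, 8, 11} → COUNT(*)=4
  2: ids {2, 6, 7, 12} → COUNT(*)=4
  3: ids {3, 9, 13, 14} → COUNT(*)=4
  4: ids {4, 10} → COUNT(*)=2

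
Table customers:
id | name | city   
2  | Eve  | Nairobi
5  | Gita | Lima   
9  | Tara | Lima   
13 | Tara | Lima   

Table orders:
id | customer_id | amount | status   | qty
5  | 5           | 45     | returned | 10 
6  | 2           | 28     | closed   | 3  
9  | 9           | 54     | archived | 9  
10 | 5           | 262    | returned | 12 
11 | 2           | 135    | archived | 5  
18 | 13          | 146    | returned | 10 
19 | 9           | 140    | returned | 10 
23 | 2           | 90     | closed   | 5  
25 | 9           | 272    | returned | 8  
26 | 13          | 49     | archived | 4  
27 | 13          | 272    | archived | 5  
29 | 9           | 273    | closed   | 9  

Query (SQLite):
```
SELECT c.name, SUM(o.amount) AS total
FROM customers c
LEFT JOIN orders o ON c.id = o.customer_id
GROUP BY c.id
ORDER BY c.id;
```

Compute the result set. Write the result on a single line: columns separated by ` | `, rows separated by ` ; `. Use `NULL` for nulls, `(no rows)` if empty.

Eve | 253 ; Gita | 307 ; Tara | 739 ; Tara | 467

LEFT JOIN keeps every customers row; unmatched ones get NULL for orders columns.
Group by customers.id and compute SUM(o.amount). SUM over an all-NULL group is NULL.
  2: ids {6, 11, 23} → SUM(o.amount)=253
  5: ids {5, 10} → SUM(o.amount)=307
  9: ids {9, 19, 25, 29} → SUM(o.amount)=739
  13: ids {18, 26, 27} → SUM(o.amount)=467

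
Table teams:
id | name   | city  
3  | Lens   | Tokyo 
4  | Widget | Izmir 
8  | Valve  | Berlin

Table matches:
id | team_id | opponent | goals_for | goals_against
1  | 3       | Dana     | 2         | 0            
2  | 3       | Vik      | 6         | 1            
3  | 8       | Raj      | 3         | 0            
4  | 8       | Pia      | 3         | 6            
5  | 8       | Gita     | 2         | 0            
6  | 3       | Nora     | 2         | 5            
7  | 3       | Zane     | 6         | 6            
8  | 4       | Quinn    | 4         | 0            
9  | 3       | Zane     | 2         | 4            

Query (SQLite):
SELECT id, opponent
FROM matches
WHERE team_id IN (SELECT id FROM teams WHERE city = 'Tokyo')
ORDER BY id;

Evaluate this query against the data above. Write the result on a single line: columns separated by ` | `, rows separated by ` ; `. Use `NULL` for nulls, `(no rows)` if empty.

1 | Dana ; 2 | Vik ; 6 | Nora ; 7 | Zane ; 9 | Zane

Inner query: teams.id where city = 'Tokyo'.
Outer: keep matches rows whose team_id is in that set.
Inner query → {3}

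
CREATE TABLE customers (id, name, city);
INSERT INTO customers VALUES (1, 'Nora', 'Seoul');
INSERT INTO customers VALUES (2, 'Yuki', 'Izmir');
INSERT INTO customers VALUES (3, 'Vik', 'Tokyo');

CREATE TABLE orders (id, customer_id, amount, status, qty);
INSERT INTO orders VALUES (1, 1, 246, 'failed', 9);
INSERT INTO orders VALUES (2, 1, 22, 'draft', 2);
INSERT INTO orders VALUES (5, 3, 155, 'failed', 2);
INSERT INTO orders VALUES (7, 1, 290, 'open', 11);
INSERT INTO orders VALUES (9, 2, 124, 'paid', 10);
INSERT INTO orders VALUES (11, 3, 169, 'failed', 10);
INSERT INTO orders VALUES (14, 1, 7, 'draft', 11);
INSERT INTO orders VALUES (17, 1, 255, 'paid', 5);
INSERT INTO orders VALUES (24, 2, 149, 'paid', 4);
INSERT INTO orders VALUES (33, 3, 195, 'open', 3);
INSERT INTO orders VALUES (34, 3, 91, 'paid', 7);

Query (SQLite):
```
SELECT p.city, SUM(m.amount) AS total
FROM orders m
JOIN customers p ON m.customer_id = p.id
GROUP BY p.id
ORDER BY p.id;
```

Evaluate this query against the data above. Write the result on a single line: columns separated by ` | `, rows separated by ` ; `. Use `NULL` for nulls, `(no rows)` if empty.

Seoul | 820 ; Izmir | 273 ; Tokyo | 610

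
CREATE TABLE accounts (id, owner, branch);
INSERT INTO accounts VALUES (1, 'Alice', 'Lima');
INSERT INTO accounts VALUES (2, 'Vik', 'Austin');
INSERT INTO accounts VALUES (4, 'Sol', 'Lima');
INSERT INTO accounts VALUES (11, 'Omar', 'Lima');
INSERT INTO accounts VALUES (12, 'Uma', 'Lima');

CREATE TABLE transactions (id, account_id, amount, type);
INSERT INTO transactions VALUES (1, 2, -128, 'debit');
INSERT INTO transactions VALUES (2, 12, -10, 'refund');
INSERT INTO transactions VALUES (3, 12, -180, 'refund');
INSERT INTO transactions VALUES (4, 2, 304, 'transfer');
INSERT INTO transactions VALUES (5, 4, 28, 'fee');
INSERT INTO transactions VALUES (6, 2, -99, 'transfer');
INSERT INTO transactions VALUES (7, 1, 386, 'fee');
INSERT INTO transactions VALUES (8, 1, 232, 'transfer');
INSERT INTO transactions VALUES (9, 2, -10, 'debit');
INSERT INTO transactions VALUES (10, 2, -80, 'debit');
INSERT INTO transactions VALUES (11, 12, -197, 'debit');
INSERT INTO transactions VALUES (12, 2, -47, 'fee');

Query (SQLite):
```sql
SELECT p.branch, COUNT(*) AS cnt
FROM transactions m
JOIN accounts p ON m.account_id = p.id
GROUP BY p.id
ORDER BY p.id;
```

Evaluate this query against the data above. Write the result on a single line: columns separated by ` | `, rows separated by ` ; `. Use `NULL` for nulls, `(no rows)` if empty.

Lima | 2 ; Austin | 6 ; Lima | 1 ; Lima | 3

Join each transactions row to its accounts via account_id.
Group joined rows by accounts.id; compute COUNT(*) per group.
  1: ids {7, 8} → COUNT(*)=2
  2: ids {1, 4, 6, 9, 10, 12} → COUNT(*)=6
  4: ids {5} → COUNT(*)=1
  12: ids {2, 3, 11} → COUNT(*)=3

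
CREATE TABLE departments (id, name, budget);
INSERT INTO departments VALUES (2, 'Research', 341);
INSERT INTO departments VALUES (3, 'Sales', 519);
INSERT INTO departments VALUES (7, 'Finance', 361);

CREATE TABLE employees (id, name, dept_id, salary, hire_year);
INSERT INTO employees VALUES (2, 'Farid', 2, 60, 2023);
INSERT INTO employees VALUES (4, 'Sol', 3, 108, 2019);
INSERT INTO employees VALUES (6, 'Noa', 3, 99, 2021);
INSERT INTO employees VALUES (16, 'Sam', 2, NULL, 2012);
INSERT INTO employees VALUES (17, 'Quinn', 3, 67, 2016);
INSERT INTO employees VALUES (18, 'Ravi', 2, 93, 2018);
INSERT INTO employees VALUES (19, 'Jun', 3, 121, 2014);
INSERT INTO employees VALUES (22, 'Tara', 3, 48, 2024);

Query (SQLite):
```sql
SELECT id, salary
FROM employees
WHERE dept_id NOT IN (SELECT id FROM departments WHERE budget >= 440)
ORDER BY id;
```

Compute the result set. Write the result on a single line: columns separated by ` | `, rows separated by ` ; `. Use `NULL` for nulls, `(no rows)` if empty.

2 | 60 ; 16 | NULL ; 18 | 93

Inner query: departments.id where budget >= 440.
Outer: keep employees rows whose dept_id is not in that set.
Inner query → {3}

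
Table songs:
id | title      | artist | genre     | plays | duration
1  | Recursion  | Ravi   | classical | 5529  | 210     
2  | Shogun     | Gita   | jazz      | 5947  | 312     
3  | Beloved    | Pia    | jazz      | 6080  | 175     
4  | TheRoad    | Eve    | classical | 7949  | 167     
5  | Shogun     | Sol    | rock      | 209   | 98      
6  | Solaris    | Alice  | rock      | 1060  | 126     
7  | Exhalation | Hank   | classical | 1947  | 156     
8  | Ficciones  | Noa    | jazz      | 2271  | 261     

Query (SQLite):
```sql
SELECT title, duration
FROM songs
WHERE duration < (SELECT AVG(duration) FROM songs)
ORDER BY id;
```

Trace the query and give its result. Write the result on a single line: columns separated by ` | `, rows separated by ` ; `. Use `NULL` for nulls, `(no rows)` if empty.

Scalar subquery: AVG(duration) over all songs rows = 188.125.
Keep rows where duration < that value.

Beloved | 175 ; TheRoad | 167 ; Shogun | 98 ; Solaris | 126 ; Exhalation | 156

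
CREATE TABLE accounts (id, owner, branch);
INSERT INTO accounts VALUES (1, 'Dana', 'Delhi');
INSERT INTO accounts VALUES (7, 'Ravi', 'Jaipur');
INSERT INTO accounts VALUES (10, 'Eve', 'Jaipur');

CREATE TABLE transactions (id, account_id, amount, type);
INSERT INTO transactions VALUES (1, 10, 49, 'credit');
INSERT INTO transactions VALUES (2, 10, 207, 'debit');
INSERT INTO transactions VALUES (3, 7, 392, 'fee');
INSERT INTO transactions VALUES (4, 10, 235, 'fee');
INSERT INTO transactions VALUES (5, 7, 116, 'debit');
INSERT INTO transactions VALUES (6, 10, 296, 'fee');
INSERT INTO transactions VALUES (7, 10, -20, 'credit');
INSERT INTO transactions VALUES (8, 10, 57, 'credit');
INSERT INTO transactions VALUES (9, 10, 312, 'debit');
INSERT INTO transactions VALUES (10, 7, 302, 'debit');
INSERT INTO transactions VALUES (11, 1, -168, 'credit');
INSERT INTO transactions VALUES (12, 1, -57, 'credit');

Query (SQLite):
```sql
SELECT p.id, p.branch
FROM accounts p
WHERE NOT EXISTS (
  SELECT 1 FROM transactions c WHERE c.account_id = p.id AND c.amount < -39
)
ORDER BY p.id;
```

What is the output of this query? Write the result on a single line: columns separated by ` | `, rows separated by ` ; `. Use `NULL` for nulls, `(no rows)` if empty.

For each accounts row, check whether any transactions with matching account_id has amount < -39.
Keep rows where that is false.

7 | Jaipur ; 10 | Jaipur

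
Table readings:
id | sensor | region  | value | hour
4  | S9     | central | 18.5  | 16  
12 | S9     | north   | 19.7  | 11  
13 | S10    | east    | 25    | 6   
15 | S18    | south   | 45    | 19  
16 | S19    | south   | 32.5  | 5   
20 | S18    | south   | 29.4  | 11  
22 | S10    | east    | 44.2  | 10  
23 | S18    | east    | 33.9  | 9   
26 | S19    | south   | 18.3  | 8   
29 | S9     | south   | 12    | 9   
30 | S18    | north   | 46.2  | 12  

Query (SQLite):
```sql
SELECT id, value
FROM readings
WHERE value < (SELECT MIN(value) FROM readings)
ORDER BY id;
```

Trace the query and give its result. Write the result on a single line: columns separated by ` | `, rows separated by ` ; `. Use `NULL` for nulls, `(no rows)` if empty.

(no rows)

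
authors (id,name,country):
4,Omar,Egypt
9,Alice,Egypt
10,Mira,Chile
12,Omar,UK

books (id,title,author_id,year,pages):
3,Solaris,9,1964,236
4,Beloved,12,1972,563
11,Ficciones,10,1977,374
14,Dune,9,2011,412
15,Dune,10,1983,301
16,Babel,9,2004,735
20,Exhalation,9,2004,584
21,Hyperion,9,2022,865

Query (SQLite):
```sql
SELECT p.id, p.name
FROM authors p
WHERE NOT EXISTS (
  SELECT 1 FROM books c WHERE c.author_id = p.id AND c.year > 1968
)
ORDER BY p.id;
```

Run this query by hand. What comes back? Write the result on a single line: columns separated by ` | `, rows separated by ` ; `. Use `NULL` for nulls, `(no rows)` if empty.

4 | Omar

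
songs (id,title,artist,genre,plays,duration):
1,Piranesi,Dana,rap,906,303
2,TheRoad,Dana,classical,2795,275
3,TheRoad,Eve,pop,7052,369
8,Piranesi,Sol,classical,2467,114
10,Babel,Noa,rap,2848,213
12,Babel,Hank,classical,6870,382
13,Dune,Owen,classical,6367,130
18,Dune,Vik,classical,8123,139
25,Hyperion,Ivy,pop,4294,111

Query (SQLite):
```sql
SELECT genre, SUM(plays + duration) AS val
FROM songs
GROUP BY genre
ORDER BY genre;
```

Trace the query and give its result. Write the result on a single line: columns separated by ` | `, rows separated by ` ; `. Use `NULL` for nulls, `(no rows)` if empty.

For each row compute plays + duration.
Group by genre; take SUM of the expression per group.
  classical: ids {2, 8, 12, 13, 18} → SUM(plays + duration)=27662
  pop: ids {3, 25} → SUM(plays + duration)=11826
  rap: ids {1, 10} → SUM(plays + duration)=4270

classical | 27662 ; pop | 11826 ; rap | 4270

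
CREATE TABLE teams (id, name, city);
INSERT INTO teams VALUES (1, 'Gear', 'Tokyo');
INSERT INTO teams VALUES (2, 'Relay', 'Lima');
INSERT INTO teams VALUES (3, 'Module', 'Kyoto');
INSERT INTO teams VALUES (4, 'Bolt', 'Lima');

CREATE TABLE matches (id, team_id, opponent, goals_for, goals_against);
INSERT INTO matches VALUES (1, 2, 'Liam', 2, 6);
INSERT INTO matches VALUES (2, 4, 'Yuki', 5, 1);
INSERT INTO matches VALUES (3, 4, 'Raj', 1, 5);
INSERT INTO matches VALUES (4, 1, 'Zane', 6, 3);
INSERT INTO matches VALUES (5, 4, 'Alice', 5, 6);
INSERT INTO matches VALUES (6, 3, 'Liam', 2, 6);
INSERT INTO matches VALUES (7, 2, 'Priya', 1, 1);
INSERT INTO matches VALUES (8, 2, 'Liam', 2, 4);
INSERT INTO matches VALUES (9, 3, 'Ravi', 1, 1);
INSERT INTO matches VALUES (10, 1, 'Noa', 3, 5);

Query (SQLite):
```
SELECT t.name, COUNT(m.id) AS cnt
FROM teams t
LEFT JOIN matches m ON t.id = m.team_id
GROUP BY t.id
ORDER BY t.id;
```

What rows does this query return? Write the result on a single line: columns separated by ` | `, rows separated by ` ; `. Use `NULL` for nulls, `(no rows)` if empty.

LEFT JOIN keeps every teams row; unmatched ones get NULL for matches columns.
Group by teams.id and compute COUNT(m.id). COUNT(col) of an all-NULL group is 0.
  1: ids {4, 10} → COUNT(m.id)=2
  2: ids {1, 7, 8} → COUNT(m.id)=3
  3: ids {6, 9} → COUNT(m.id)=2
  4: ids {2, 3, 5} → COUNT(m.id)=3

Gear | 2 ; Relay | 3 ; Module | 2 ; Bolt | 3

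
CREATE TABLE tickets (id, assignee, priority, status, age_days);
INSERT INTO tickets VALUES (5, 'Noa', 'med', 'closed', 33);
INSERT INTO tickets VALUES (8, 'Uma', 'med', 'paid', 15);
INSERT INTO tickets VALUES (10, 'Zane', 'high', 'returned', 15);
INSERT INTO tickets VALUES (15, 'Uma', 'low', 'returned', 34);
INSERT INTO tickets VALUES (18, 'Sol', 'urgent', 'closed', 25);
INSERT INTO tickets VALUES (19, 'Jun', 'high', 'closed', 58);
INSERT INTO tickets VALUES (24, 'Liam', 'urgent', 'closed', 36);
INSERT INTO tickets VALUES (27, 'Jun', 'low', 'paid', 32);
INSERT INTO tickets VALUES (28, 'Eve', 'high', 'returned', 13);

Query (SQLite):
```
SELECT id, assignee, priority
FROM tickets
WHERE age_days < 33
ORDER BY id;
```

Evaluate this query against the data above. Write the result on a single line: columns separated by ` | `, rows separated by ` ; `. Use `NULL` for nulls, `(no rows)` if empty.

8 | Uma | med ; 10 | Zane | high ; 18 | Sol | urgent ; 27 | Jun | low ; 28 | Eve | high

age_days < 33: ids {8, 10, 18, 27, 28}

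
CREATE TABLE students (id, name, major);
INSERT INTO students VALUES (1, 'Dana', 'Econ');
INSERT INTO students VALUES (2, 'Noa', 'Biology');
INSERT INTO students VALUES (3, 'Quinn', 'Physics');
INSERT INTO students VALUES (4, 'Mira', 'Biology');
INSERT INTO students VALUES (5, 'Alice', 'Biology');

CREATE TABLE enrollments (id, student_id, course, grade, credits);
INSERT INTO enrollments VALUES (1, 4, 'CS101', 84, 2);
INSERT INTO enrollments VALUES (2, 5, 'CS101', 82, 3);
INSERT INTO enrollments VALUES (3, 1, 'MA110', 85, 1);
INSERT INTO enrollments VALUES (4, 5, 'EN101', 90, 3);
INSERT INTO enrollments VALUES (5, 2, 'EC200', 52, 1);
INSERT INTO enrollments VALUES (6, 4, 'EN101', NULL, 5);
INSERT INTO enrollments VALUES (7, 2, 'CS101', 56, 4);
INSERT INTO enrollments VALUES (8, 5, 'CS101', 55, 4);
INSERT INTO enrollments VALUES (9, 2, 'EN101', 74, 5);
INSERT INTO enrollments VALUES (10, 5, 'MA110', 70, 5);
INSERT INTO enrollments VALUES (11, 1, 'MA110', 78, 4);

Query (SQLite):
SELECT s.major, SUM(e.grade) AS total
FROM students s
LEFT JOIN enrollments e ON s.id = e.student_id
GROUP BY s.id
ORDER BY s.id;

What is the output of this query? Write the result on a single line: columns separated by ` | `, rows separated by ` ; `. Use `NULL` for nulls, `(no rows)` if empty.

Econ | 163 ; Biology | 182 ; Physics | NULL ; Biology | 84 ; Biology | 297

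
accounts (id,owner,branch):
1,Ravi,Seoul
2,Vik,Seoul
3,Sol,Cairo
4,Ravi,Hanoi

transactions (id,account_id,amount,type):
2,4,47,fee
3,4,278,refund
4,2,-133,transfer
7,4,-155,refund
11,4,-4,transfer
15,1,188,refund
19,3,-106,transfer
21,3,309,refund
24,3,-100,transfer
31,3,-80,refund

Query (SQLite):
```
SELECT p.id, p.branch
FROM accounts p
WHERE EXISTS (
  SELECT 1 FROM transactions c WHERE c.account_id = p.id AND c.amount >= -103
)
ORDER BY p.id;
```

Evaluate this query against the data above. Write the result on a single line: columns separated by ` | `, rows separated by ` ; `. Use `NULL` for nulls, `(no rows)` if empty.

1 | Seoul ; 3 | Cairo ; 4 | Hanoi

For each accounts row, check whether any transactions with matching account_id has amount >= -103.
Keep rows where that is true.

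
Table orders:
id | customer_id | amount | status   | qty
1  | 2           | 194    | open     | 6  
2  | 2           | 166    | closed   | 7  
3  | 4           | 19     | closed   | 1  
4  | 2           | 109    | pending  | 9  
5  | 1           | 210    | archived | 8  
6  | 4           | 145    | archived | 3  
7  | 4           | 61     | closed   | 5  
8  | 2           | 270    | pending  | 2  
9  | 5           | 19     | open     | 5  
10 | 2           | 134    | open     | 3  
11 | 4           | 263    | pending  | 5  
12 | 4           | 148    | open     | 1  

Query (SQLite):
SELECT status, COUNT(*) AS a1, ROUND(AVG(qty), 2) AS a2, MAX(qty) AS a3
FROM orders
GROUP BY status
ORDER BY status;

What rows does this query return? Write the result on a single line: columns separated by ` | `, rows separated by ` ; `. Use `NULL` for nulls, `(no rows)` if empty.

Group orders by status.
Per group compute: COUNT(*), ROUND(AVG(qty), 2), MAX(qty).
  archived: ids {5, 6} → COUNT(*)=2, ROUND(AVG(qty), 2)=5.5, MAX(qty)=8
  closed: ids {2, 3, 7} → COUNT(*)=3, ROUND(AVG(qty), 2)=4.33, MAX(qty)=7
  open: ids {1, 9, 10, 12} → COUNT(*)=4, ROUND(AVG(qty), 2)=3.75, MAX(qty)=6
  pending: ids {4, 8, 11} → COUNT(*)=3, ROUND(AVG(qty), 2)=5.33, MAX(qty)=9

archived | 2 | 5.5 | 8 ; closed | 3 | 4.33 | 7 ; open | 4 | 3.75 | 6 ; pending | 3 | 5.33 | 9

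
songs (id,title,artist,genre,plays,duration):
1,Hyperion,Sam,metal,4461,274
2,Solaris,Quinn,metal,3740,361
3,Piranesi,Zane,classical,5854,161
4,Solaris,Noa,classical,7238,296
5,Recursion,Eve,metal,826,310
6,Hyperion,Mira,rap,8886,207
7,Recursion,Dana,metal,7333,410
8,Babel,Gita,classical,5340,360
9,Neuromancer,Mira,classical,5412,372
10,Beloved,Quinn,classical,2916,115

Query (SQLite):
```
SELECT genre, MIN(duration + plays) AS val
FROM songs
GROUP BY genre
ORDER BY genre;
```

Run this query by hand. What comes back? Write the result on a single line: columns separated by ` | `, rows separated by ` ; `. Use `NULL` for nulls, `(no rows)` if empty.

classical | 3031 ; metal | 1136 ; rap | 9093

For each row compute duration + plays.
Group by genre; take MIN of the expression per group.
  classical: ids {3, 4, 8, 9, 10} → MIN(duration + plays)=3031
  metal: ids {1, 2, 5, 7} → MIN(duration + plays)=1136
  rap: ids {6} → MIN(duration + plays)=9093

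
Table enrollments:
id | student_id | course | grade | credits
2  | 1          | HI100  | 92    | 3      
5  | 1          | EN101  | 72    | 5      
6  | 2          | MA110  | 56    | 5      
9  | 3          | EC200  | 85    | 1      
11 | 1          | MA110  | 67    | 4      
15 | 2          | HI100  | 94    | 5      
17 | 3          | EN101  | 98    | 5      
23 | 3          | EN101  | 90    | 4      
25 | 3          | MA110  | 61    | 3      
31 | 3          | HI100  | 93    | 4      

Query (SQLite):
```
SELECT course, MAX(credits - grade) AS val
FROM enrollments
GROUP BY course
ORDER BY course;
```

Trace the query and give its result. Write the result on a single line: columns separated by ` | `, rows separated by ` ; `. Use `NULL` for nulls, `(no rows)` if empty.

EC200 | -84 ; EN101 | -67 ; HI100 | -89 ; MA110 | -51

For each row compute credits - grade.
Group by course; take MAX of the expression per group.
  EC200: ids {9} → MAX(credits - grade)=-84
  EN101: ids {5, 17, 23} → MAX(credits - grade)=-67
  HI100: ids {2, 15, 31} → MAX(credits - grade)=-89
  MA110: ids {6, 11, 25} → MAX(credits - grade)=-51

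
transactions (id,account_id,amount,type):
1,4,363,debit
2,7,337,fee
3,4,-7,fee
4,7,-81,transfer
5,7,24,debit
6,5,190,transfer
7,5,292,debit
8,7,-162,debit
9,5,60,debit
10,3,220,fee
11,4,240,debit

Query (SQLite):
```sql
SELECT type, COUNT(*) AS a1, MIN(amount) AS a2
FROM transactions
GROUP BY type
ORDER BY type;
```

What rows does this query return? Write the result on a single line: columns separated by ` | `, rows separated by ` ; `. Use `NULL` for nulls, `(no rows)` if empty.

debit | 6 | -162 ; fee | 3 | -7 ; transfer | 2 | -81

Group transactions by type.
Per group compute: COUNT(*), MIN(amount).
  debit: ids {1, 5, 7, 8, 9, 11} → COUNT(*)=6, MIN(amount)=-162
  fee: ids {2, 3, 10} → COUNT(*)=3, MIN(amount)=-7
  transfer: ids {4, 6} → COUNT(*)=2, MIN(amount)=-81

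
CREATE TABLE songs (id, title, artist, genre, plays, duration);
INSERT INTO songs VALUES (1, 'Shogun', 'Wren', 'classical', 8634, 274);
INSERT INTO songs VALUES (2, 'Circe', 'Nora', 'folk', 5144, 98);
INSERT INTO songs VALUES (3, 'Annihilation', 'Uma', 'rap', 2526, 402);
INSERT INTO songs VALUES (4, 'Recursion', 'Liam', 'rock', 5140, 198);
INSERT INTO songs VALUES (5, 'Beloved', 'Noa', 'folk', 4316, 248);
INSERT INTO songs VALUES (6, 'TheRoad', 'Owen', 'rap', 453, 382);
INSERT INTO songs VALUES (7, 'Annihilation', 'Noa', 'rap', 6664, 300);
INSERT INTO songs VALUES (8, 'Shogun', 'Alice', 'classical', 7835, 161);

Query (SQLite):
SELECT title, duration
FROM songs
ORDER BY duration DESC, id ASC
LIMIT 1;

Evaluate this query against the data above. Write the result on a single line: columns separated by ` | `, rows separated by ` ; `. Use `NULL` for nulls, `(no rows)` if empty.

Annihilation | 402

Sort by duration desc, tiebreak id asc: (402, id=3), (382, id=6), (300, id=7), (274, id=1) …. Take first 1.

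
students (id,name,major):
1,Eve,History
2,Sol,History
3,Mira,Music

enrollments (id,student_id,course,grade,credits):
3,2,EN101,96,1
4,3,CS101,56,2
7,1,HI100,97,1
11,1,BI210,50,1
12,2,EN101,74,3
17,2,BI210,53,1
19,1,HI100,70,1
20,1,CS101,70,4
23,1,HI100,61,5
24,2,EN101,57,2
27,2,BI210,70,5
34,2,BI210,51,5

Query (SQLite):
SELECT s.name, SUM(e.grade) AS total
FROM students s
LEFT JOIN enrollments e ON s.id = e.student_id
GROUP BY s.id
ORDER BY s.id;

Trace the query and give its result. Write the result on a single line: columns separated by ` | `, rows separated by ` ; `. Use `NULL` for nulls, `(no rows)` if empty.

Eve | 348 ; Sol | 401 ; Mira | 56

LEFT JOIN keeps every students row; unmatched ones get NULL for enrollments columns.
Group by students.id and compute SUM(e.grade). SUM over an all-NULL group is NULL.
  1: ids {7, 11, 19, 20, 23} → SUM(e.grade)=348
  2: ids {3, 12, 17, 24, 27, 34} → SUM(e.grade)=401
  3: ids {4} → SUM(e.grade)=56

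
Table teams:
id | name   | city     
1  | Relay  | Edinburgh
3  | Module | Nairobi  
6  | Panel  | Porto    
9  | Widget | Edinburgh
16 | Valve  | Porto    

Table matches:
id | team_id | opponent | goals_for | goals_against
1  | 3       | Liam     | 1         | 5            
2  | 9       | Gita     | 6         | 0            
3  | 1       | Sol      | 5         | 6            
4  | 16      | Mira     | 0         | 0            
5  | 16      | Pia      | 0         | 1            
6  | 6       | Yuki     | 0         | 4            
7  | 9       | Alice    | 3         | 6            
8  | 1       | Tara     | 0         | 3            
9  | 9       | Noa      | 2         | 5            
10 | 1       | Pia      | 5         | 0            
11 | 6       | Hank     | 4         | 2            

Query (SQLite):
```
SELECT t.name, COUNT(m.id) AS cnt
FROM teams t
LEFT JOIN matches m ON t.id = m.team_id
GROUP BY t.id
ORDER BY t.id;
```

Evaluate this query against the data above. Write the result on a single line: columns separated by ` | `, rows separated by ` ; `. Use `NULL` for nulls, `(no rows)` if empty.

Relay | 3 ; Module | 1 ; Panel | 2 ; Widget | 3 ; Valve | 2

LEFT JOIN keeps every teams row; unmatched ones get NULL for matches columns.
Group by teams.id and compute COUNT(m.id). COUNT(col) of an all-NULL group is 0.
  1: ids {3, 8, 10} → COUNT(m.id)=3
  3: ids {1} → COUNT(m.id)=1
  6: ids {6, 11} → COUNT(m.id)=2
  9: ids {2, 7, 9} → COUNT(m.id)=3
  16: ids {4, 5} → COUNT(m.id)=2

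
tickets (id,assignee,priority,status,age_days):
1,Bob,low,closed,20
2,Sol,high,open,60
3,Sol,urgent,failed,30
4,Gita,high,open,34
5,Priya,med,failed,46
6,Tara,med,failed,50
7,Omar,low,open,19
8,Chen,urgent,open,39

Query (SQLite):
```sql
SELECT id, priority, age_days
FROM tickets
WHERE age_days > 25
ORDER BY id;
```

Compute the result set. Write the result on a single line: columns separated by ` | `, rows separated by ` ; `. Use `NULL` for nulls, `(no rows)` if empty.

2 | high | 60 ; 3 | urgent | 30 ; 4 | high | 34 ; 5 | med | 46 ; 6 | med | 50 ; 8 | urgent | 39

age_days > 25: ids {2, 3, 4, 5, 6, 8}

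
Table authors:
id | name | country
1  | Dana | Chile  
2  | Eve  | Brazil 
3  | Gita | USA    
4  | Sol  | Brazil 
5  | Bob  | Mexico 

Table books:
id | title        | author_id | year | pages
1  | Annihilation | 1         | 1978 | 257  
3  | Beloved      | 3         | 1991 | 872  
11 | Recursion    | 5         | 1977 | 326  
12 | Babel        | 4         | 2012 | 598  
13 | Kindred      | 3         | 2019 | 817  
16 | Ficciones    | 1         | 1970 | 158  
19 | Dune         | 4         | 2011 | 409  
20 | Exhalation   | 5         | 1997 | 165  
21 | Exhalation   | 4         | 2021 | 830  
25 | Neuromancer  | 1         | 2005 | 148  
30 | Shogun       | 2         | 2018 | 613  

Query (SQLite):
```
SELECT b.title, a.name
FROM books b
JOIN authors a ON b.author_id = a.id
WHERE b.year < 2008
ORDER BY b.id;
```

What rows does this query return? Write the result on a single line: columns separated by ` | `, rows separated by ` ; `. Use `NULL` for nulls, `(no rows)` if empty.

Each books row matches the authors row where author_id = authors.id.
Then keep rows with b.year < 2008.

Annihilation | Dana ; Beloved | Gita ; Recursion | Bob ; Ficciones | Dana ; Exhalation | Bob ; Neuromancer | Dana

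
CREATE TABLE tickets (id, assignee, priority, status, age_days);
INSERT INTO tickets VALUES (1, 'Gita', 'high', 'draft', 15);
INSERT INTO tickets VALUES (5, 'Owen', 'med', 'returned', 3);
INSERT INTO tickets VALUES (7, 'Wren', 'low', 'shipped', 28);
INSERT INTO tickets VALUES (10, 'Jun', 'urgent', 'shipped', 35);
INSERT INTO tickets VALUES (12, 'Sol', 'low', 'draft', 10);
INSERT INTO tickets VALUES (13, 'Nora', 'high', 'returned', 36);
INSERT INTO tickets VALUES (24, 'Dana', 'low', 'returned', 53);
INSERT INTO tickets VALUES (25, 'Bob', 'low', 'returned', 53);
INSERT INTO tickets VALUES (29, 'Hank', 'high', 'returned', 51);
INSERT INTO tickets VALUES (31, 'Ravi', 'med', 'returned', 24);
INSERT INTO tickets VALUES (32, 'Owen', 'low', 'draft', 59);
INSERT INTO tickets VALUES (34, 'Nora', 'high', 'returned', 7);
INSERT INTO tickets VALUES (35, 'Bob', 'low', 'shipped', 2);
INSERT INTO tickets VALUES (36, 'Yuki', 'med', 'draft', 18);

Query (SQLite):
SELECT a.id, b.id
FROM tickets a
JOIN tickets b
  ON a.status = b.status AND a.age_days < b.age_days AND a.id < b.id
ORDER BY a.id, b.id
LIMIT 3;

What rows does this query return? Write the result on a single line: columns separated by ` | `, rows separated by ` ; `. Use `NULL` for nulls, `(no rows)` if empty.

1 | 32 ; 1 | 36 ; 5 | 13

Pairs (a,b) with same status, a.age_days < b.age_days, a.id < b.id.
status groups: draft:{1,12,32,36} returned:{5,13,24,25,29,31,34} shipped:{7,10,35}
Ordered by (a.id, b.id); first 3.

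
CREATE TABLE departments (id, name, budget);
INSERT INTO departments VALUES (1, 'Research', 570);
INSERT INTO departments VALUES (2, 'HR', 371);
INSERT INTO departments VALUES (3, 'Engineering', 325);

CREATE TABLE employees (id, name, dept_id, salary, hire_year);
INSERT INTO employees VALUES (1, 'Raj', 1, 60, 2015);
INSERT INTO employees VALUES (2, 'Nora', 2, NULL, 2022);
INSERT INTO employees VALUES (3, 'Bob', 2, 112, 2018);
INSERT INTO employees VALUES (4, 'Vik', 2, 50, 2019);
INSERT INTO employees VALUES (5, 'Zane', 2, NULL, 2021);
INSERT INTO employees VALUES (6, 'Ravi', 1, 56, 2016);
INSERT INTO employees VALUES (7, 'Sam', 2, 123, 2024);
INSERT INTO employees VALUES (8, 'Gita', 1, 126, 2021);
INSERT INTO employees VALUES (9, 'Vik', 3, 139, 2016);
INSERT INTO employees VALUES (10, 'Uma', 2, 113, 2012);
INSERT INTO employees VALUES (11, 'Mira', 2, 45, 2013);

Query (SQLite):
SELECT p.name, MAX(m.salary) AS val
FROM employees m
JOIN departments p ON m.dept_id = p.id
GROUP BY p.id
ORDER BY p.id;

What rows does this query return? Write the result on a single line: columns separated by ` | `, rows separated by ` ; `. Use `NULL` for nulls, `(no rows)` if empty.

Join each employees row to its departments via dept_id.
Group joined rows by departments.id; compute MAX(m.salary) per group.
  1: ids {1, 6, 8} → MAX(m.salary)=126
  2: ids {2, 3, 4, 5, 7, 10, 11} → MAX(m.salary)=123
  3: ids {9} → MAX(m.salary)=139

Research | 126 ; HR | 123 ; Engineering | 139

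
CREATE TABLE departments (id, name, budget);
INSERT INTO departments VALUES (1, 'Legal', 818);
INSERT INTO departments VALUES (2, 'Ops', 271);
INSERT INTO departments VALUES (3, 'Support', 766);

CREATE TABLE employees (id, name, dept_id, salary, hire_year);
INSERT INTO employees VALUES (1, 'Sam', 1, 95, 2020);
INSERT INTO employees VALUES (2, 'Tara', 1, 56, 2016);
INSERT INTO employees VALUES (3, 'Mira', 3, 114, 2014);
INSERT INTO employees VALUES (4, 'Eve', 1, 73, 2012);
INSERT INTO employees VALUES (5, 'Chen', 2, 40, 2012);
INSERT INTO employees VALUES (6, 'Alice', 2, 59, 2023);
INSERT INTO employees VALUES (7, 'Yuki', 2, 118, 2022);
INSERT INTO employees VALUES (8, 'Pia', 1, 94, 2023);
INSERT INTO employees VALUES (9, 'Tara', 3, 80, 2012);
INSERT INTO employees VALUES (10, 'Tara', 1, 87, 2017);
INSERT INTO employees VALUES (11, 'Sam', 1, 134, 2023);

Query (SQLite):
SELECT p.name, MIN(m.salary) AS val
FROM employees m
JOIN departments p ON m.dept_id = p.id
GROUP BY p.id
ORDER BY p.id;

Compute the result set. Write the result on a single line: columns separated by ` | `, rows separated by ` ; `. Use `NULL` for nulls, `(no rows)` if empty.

Legal | 56 ; Ops | 40 ; Support | 80

Join each employees row to its departments via dept_id.
Group joined rows by departments.id; compute MIN(m.salary) per group.
  1: ids {1, 2, 4, 8, 10, 11} → MIN(m.salary)=56
  2: ids {5, 6, 7} → MIN(m.salary)=40
  3: ids {3, 9} → MIN(m.salary)=80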